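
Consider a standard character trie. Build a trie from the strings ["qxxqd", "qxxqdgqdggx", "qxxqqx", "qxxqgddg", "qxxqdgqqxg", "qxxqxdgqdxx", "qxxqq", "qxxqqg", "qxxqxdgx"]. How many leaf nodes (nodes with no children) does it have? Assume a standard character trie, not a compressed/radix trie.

7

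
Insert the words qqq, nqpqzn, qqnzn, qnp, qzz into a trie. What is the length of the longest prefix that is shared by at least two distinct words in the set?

The deepest shared node is where two words last agree before diverging.
e.g. "qqnzn" and "qqq" share the prefix "qq" of length 2; no pair shares a longer one.
Longest shared-prefix length: 2

2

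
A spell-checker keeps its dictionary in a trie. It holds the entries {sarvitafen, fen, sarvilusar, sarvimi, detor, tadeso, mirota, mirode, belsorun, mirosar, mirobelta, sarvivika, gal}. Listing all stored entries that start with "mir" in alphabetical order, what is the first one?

mirobelta

Filter for "mir…" and sort: "mirobelta", "mirode", "mirosar", "mirota"
Position 1: mirobelta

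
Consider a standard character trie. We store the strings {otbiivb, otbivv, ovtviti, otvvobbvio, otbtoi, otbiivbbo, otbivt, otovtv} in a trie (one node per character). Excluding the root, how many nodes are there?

33

Insert word by word; a character creates a node only if that edge doesn't already exist:
  "otbiivb" → 7 new (o, t, b, i, i, v, b)
  "otbivv" → prefix "otbi" already present; 2 new (v, v)
  "ovtviti" → prefix "o" already present; 6 new (v, t, v, i, t, i)
  "otvvobbvio" → prefix "ot" already present; 8 new (v, v, o, b, b, v, i, o)
  "otbtoi" → prefix "otb" already present; 3 new (t, o, i)
  "otbiivbbo" → prefix "otbiivb" already present; 2 new (b, o)
  "otbivt" → prefix "otbiv" already present; 1 new (t)
  "otovtv" → prefix "ot" already present; 4 new (o, v, t, v)
Total nodes = 7 + 2 + 6 + 8 + 3 + 2 + 1 + 4 = 33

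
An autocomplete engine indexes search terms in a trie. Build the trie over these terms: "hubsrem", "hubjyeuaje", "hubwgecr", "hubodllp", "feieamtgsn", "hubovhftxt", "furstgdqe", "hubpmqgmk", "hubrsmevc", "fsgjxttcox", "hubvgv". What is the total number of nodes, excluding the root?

For each word, the new-node count is its length minus the longest prefix already in the trie:
  "hubsrem" → 7 new (h, u, b, s, r, e, m)
  "hubjyeuaje" → prefix "hub" already present; 7 new (j, y, e, u, a, j, e)
  "hubwgecr" → prefix "hub" already present; 5 new (w, g, e, c, r)
  "hubodllp" → prefix "hub" already present; 5 new (o, d, l, l, p)
  "feieamtgsn" → 10 new (f, e, i, e, a, m, t, g, s, n)
  "hubovhftxt" → prefix "hubo" already present; 6 new (v, h, f, t, x, t)
  "furstgdqe" → prefix "f" already present; 8 new (u, r, s, t, g, d, q, e)
  "hubpmqgmk" → prefix "hub" already present; 6 new (p, m, q, g, m, k)
  "hubrsmevc" → prefix "hub" already present; 6 new (r, s, m, e, v, c)
  "fsgjxttcox" → prefix "f" already present; 9 new (s, g, j, x, t, t, c, o, x)
  "hubvgv" → prefix "hub" already present; 3 new (v, g, v)
Total nodes = 7 + 7 + 5 + 5 + 10 + 6 + 8 + 6 + 6 + 9 + 3 = 72

72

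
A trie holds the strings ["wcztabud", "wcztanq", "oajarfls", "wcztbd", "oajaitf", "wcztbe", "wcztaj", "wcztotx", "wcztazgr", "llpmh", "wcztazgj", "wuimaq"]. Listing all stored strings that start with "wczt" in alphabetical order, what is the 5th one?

wcztazgr

Words with prefix "wczt", in lexicographic order: "wcztabud", "wcztaj", "wcztanq", "wcztazgj", "wcztazgr", "wcztbd", "wcztbe", "wcztotx"
The 5th is wcztazgr.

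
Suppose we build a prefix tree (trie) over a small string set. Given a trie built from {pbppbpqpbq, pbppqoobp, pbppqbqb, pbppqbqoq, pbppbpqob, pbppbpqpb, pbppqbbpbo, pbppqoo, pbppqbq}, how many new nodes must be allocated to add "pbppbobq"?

The longest prefix of "pbppbobq" already in the trie is "pbppb" (length 5).
So 8 − 5 = 3 new nodes.

3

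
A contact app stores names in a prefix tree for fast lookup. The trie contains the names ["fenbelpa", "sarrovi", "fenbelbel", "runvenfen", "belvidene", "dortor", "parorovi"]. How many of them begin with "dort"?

Filter for entries beginning with "dort":
Words under "dort": dortor
Count: 1

1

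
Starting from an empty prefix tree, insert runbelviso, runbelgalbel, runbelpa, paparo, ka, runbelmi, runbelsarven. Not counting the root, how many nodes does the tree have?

Trie structure (* marks end of a word):
(root)
├─ k
│  └─ a *
├─ p
│  └─ a
│     └─ p
│        └─ a
│           └─ r
│              └─ o *
└─ r
   └─ u
      └─ n
         └─ b
            └─ e
               └─ l
                  ├─ g
                  │  └─ a
                  │     └─ l
                  │        └─ b
                  │           └─ e
                  │              └─ l *
                  ├─ m
                  │  └─ i *
                  ├─ p
                  │  └─ a *
                  ├─ s
                  │  └─ a
                  │     └─ r
                  │        └─ v
                  │           └─ e
                  │              └─ n *
                  └─ v
                     └─ i
                        └─ s
                           └─ o *
Counting every labelled node above: 34.

34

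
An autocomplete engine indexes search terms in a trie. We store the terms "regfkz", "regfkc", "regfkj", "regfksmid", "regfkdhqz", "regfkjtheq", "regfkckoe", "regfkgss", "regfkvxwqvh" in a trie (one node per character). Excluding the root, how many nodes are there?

32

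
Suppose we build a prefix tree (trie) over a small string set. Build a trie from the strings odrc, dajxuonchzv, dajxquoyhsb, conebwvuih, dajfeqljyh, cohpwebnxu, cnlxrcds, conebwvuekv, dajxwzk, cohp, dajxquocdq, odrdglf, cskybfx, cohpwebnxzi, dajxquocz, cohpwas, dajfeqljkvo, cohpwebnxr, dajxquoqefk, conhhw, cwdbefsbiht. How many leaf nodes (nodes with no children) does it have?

A leaf is a node with no children — equivalently, the end of a word that is not a proper prefix of any other stored word.
Those words: "cnlxrcds", "cohpwas", "cohpwebnxr", "cohpwebnxu", "cohpwebnxzi", "conebwvuekv", "conebwvuih", "conhhw", "cskybfx", "cwdbefsbiht", "dajfeqljkvo", "dajfeqljyh", "dajxquocdq", "dajxquocz", "dajxquoqefk", "dajxquoyhsb", "dajxuonchzv", "dajxwzk", "odrc", "odrdglf"
Leaf count: 20

20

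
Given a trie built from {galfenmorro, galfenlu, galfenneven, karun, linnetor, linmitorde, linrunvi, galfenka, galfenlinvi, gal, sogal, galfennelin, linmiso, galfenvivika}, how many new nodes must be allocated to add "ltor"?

3

Walking "ltor" from the root, the first 1 characters ("l") follow existing edges; "t" is the first miss.
So 4 − 1 = 3 new nodes.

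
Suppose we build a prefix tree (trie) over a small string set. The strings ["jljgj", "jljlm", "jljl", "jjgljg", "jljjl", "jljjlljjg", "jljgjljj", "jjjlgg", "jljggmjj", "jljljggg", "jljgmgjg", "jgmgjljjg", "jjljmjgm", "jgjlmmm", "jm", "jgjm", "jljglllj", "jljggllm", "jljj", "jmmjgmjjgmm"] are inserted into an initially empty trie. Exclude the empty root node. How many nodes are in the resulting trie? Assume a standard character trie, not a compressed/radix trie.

74

Trace insertions, counting only characters that open a new branch:
  "jljgj" → 5 new (j, l, j, g, j)
  "jljlm" → prefix "jlj" already present; 2 new (l, m)
  "jljl" → prefix "jljl" already present; 0 new (none)
  "jjgljg" → prefix "j" already present; 5 new (j, g, l, j, g)
  "jljjl" → prefix "jlj" already present; 2 new (j, l)
  "jljjlljjg" → prefix "jljjl" already present; 4 new (l, j, j, g)
  "jljgjljj" → prefix "jljgj" already present; 3 new (l, j, j)
  "jjjlgg" → prefix "jj" already present; 4 new (j, l, g, g)
  "jljggmjj" → prefix "jljg" already present; 4 new (g, m, j, j)
  "jljljggg" → prefix "jljl" already present; 4 new (j, g, g, g)
  "jljgmgjg" → prefix "jljg" already present; 4 new (m, g, j, g)
  "jgmgjljjg" → prefix "j" already present; 8 new (g, m, g, j, l, j, j, g)
  "jjljmjgm" → prefix "jj" already present; 6 new (l, j, m, j, g, m)
  "jgjlmmm" → prefix "jg" already present; 5 new (j, l, m, m, m)
  "jm" → prefix "j" already present; 1 new (m)
  "jgjm" → prefix "jgj" already present; 1 new (m)
  "jljglllj" → prefix "jljg" already present; 4 new (l, l, l, j)
  "jljggllm" → prefix "jljgg" already present; 3 new (l, l, m)
  "jljj" → prefix "jljj" already present; 0 new (none)
  "jmmjgmjjgmm" → prefix "jm" already present; 9 new (m, j, g, m, j, j, g, m, m)
Total nodes = 5 + 2 + 0 + 5 + 2 + 4 + 3 + 4 + 4 + 4 + 4 + 8 + 6 + 5 + 1 + 1 + 4 + 3 + 0 + 9 = 74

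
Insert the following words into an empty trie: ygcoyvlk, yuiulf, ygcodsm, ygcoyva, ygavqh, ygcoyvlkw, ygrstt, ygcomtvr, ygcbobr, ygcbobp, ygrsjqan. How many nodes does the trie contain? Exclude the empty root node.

Trie structure (* marks end of a word):
(root)
└─ y
   ├─ g
   │  ├─ a
   │  │  └─ v
   │  │     └─ q
   │  │        └─ h *
   │  ├─ c
   │  │  ├─ b
   │  │  │  └─ o
   │  │  │     └─ b
   │  │  │        ├─ p *
   │  │  │        └─ r *
   │  │  └─ o
   │  │     ├─ d
   │  │     │  └─ s
   │  │     │     └─ m *
   │  │     ├─ m
   │  │     │  └─ t
   │  │     │     └─ v
   │  │     │        └─ r *
   │  │     └─ y
   │  │        └─ v
   │  │           ├─ a *
   │  │           └─ l
   │  │              └─ k *
   │  │                 └─ w *
   │  └─ r
   │     └─ s
   │        ├─ j
   │        │  └─ q
   │        │     └─ a
   │        │        └─ n *
   │        └─ t
   │           └─ t *
   └─ u
      └─ i
         └─ u
            └─ l
               └─ f *
Counting every labelled node above: 39.

39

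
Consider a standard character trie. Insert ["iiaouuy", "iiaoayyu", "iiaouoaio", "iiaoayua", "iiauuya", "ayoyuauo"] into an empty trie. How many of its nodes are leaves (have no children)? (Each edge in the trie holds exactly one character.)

A leaf is a node with no children — equivalently, the end of a word that is not a proper prefix of any other stored word.
Those words: "ayoyuauo", "iiaoayua", "iiaoayyu", "iiaouoaio", "iiaouuy", "iiauuya"
Leaf count: 6

6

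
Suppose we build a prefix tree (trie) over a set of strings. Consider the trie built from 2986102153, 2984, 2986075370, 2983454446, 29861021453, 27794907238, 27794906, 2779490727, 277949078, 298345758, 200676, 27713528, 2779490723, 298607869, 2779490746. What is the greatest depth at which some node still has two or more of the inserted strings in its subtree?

10

Equivalently: take the maximum, over all pairs, of their longest common prefix length.
e.g. "2779490723" and "27794907238" share the prefix "2779490723" of length 10; no pair shares a longer one.
Longest shared-prefix length: 10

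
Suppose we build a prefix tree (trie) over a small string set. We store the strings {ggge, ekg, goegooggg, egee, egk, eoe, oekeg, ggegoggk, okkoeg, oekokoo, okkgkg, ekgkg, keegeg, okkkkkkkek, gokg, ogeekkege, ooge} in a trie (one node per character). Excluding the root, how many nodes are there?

72

Count nodes per top-level branch (shared prefixes stored once):
  'e'-branch (egee, egk, ekg, ekgkg, eoe): 11 nodes
  'g'-branch (ggegoggk, ggge, goegooggg, gokg): 20 nodes
  'k'-branch (keegeg): 6 nodes
  'o'-branch (oekeg, oekokoo, ogeekkege, okkgkg, okkkkkkkek, okkoeg, ooge): 35 nodes
Sum: 72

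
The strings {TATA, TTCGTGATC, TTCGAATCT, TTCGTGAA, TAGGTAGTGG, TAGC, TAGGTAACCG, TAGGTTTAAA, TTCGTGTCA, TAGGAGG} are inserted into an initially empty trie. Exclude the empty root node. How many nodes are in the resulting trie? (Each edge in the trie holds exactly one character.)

42

Insert word by word; a character creates a node only if that edge doesn't already exist:
  "TATA" → 4 new (T, A, T, A)
  "TTCGTGATC" → prefix "T" already present; 8 new (T, C, G, T, G, A, T, C)
  "TTCGAATCT" → prefix "TTCG" already present; 5 new (A, A, T, C, T)
  "TTCGTGAA" → prefix "TTCGTGA" already present; 1 new (A)
  "TAGGTAGTGG" → prefix "TA" already present; 8 new (G, G, T, A, G, T, G, G)
  "TAGC" → prefix "TAG" already present; 1 new (C)
  "TAGGTAACCG" → prefix "TAGGTA" already present; 4 new (A, C, C, G)
  "TAGGTTTAAA" → prefix "TAGGT" already present; 5 new (T, T, A, A, A)
  "TTCGTGTCA" → prefix "TTCGTG" already present; 3 new (T, C, A)
  "TAGGAGG" → prefix "TAGG" already present; 3 new (A, G, G)
Total nodes = 4 + 8 + 5 + 1 + 8 + 1 + 4 + 5 + 3 + 3 = 42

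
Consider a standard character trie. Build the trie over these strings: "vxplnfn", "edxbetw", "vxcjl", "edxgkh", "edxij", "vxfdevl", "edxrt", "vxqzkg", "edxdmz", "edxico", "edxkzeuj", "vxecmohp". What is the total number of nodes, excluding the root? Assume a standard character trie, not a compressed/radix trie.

For each word, the new-node count is its length minus the longest prefix already in the trie:
  "vxplnfn" → 7 new (v, x, p, l, n, f, n)
  "edxbetw" → 7 new (e, d, x, b, e, t, w)
  "vxcjl" → prefix "vx" already present; 3 new (c, j, l)
  "edxgkh" → prefix "edx" already present; 3 new (g, k, h)
  "edxij" → prefix "edx" already present; 2 new (i, j)
  "vxfdevl" → prefix "vx" already present; 5 new (f, d, e, v, l)
  "edxrt" → prefix "edx" already present; 2 new (r, t)
  "vxqzkg" → prefix "vx" already present; 4 new (q, z, k, g)
  "edxdmz" → prefix "edx" already present; 3 new (d, m, z)
  "edxico" → prefix "edxi" already present; 2 new (c, o)
  "edxkzeuj" → prefix "edx" already present; 5 new (k, z, e, u, j)
  "vxecmohp" → prefix "vx" already present; 6 new (e, c, m, o, h, p)
Total nodes = 7 + 7 + 3 + 3 + 2 + 5 + 2 + 4 + 3 + 2 + 5 + 6 = 49

49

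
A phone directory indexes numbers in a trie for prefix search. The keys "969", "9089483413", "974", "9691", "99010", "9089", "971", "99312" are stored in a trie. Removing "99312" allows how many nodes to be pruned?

3

After clearing the end-marker at "99312", prune upward until reaching a node still needed by another word.
The suffix "312" (3 nodes) is used only by "99312"; the node for "99" still has the child "0", so pruning stops there.
Nodes removed: 3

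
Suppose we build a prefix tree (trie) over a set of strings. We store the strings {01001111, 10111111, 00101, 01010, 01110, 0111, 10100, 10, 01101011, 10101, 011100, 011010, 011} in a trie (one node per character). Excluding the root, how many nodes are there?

34

Trie structure (* marks end of a word):
(root)
├─ 0
│  ├─ 0
│  │  └─ 1
│  │     └─ 0
│  │        └─ 1 *
│  └─ 1
│     ├─ 0
│     │  ├─ 0
│     │  │  └─ 1
│     │  │     └─ 1
│     │  │        └─ 1
│     │  │           └─ 1 *
│     │  └─ 1
│     │     └─ 0 *
│     └─ 1 *
│        ├─ 0
│        │  └─ 1
│        │     └─ 0 *
│        │        └─ 1
│        │           └─ 1 *
│        └─ 1 *
│           └─ 0 *
│              └─ 0 *
└─ 1
   └─ 0 *
      └─ 1
         ├─ 0
         │  ├─ 0 *
         │  └─ 1 *
         └─ 1
            └─ 1
               └─ 1
                  └─ 1
                     └─ 1 *
Counting every labelled node above: 34.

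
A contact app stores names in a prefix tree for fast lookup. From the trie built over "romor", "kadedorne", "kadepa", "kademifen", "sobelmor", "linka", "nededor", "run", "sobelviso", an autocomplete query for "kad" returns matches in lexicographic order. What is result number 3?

DFS of the "kad" subtree visits, in order: "kadedorne", "kademifen", "kadepa"
Position 3: kadepa

kadepa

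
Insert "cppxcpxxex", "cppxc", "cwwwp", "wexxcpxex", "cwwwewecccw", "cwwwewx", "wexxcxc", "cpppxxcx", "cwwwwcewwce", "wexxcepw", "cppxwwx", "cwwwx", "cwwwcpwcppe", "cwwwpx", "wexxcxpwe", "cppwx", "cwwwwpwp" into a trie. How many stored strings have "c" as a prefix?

13

Traverse to the node for "c", then collect every word in that subtree.
Words under "c": cpppxxcx, cppwx, cppxc, cppxcpxxex, cppxwwx, cwwwcpwcppe, cwwwewecccw, cwwwewx, cwwwp, cwwwpx, cwwwwcewwce, cwwwwpwp, cwwwx
Count: 13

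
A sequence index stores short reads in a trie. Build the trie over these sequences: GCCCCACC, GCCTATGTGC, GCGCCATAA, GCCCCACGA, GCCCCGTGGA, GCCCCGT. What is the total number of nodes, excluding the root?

29

Trie structure (* marks end of a word):
(root)
└─ G
   └─ C
      ├─ C
      │  ├─ C
      │  │  └─ C
      │  │     ├─ A
      │  │     │  └─ C
      │  │     │     ├─ C *
      │  │     │     └─ G
      │  │     │        └─ A *
      │  │     └─ G
      │  │        └─ T *
      │  │           └─ G
      │  │              └─ G
      │  │                 └─ A *
      │  └─ T
      │     └─ A
      │        └─ T
      │           └─ G
      │              └─ T
      │                 └─ G
      │                    └─ C *
      └─ G
         └─ C
            └─ C
               └─ A
                  └─ T
                     └─ A
                        └─ A *
Counting every labelled node above: 29.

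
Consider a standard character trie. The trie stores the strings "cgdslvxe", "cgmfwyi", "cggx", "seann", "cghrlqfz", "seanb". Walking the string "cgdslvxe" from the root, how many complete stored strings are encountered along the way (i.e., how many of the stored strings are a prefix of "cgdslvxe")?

Traverse "cgdslvxe" character by character; count nodes along the way that are marked as word ends.
Prefixes of the query that are stored words: "cgdslvxe"
Count: 1

1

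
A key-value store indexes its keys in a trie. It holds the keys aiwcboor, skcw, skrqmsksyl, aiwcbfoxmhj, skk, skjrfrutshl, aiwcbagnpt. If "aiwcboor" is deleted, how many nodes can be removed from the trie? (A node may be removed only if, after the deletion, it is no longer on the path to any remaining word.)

A node on "aiwcboor"'s path can go only if nothing else ends at it or branches off below it.
The suffix "oor" (3 nodes) is used only by "aiwcboor"; the node for "aiwcb" still has the child "f", so pruning stops there.
Nodes removed: 3

3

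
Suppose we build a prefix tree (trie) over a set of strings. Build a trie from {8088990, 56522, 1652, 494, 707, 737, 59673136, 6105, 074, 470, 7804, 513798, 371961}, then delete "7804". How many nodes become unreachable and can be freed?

A node on "7804"'s path can go only if nothing else ends at it or branches off below it.
The suffix "804" (3 nodes) is used only by "7804"; the node for "7" still has the child "0", so pruning stops there.
Nodes removed: 3

3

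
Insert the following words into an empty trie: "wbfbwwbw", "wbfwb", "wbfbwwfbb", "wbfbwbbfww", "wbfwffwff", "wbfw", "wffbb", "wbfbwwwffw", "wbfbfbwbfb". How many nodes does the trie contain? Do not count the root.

37

Trace insertions, counting only characters that open a new branch:
  "wbfbwwbw" → 8 new (w, b, f, b, w, w, b, w)
  "wbfwb" → prefix "wbf" already present; 2 new (w, b)
  "wbfbwwfbb" → prefix "wbfbww" already present; 3 new (f, b, b)
  "wbfbwbbfww" → prefix "wbfbw" already present; 5 new (b, b, f, w, w)
  "wbfwffwff" → prefix "wbfw" already present; 5 new (f, f, w, f, f)
  "wbfw" → prefix "wbfw" already present; 0 new (none)
  "wffbb" → prefix "w" already present; 4 new (f, f, b, b)
  "wbfbwwwffw" → prefix "wbfbww" already present; 4 new (w, f, f, w)
  "wbfbfbwbfb" → prefix "wbfb" already present; 6 new (f, b, w, b, f, b)
Total nodes = 8 + 2 + 3 + 5 + 5 + 0 + 4 + 4 + 6 = 37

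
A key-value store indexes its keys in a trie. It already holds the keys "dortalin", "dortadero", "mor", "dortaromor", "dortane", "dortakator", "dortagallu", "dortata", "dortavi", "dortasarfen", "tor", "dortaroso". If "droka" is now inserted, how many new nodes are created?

The longest prefix of "droka" already in the trie is "d" (length 1).
So 5 − 1 = 4 new nodes.

4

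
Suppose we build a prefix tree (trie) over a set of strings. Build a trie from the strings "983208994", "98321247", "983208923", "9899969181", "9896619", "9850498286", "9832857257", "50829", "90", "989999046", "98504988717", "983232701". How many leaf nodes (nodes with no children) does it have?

12

A leaf is a node with no children — equivalently, the end of a word that is not a proper prefix of any other stored word.
Those words: "50829", "90", "983208923", "983208994", "98321247", "983232701", "9832857257", "9850498286", "98504988717", "9896619", "9899969181", "989999046"
Leaf count: 12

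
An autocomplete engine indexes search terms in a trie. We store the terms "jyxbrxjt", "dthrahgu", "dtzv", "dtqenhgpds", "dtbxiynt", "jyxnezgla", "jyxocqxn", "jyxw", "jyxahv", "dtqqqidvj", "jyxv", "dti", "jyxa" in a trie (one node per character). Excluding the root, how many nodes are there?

55

For each word, the new-node count is its length minus the longest prefix already in the trie:
  "jyxbrxjt" → 8 new (j, y, x, b, r, x, j, t)
  "dthrahgu" → 8 new (d, t, h, r, a, h, g, u)
  "dtzv" → prefix "dt" already present; 2 new (z, v)
  "dtqenhgpds" → prefix "dt" already present; 8 new (q, e, n, h, g, p, d, s)
  "dtbxiynt" → prefix "dt" already present; 6 new (b, x, i, y, n, t)
  "jyxnezgla" → prefix "jyx" already present; 6 new (n, e, z, g, l, a)
  "jyxocqxn" → prefix "jyx" already present; 5 new (o, c, q, x, n)
  "jyxw" → prefix "jyx" already present; 1 new (w)
  "jyxahv" → prefix "jyx" already present; 3 new (a, h, v)
  "dtqqqidvj" → prefix "dtq" already present; 6 new (q, q, i, d, v, j)
  "jyxv" → prefix "jyx" already present; 1 new (v)
  "dti" → prefix "dt" already present; 1 new (i)
  "jyxa" → prefix "jyxa" already present; 0 new (none)
Total nodes = 8 + 8 + 2 + 8 + 6 + 6 + 5 + 1 + 3 + 6 + 1 + 1 + 0 = 55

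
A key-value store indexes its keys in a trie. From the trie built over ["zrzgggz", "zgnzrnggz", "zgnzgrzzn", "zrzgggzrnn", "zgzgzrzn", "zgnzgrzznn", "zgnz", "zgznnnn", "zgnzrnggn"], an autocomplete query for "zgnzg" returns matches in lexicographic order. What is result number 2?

zgnzgrzznn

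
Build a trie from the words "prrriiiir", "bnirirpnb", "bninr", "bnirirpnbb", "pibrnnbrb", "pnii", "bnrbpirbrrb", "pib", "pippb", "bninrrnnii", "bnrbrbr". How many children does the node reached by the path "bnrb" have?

Walk "bnrb" from the root, arriving at one node.
Characters that immediately follow "bnrb" among the stored strings: {p, r}.
That node has 2 child edges.

2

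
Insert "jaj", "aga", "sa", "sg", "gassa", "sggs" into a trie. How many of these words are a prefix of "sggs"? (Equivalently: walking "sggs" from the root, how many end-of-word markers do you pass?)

2

Check each prefix of "sggs" against the stored set — each match is an end-marker on the path.
Prefixes of the query that are stored words: "sg", "sggs"
Count: 2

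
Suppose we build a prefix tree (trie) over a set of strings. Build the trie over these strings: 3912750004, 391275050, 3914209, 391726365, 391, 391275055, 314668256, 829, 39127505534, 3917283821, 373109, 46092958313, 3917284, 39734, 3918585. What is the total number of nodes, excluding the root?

Trace insertions, counting only characters that open a new branch:
  "3912750004" → 10 new (3, 9, 1, 2, 7, 5, 0, 0, 0, 4)
  "391275050" → prefix "3912750" already present; 2 new (5, 0)
  "3914209" → prefix "391" already present; 4 new (4, 2, 0, 9)
  "391726365" → prefix "391" already present; 6 new (7, 2, 6, 3, 6, 5)
  "391" → prefix "391" already present; 0 new (none)
  "391275055" → prefix "39127505" already present; 1 new (5)
  "314668256" → prefix "3" already present; 8 new (1, 4, 6, 6, 8, 2, 5, 6)
  "829" → 3 new (8, 2, 9)
  "39127505534" → prefix "391275055" already present; 2 new (3, 4)
  "3917283821" → prefix "39172" already present; 5 new (8, 3, 8, 2, 1)
  "373109" → prefix "3" already present; 5 new (7, 3, 1, 0, 9)
  "46092958313" → 11 new (4, 6, 0, 9, 2, 9, 5, 8, 3, 1, 3)
  "3917284" → prefix "391728" already present; 1 new (4)
  "39734" → prefix "39" already present; 3 new (7, 3, 4)
  "3918585" → prefix "391" already present; 4 new (8, 5, 8, 5)
Total nodes = 10 + 2 + 4 + 6 + 0 + 1 + 8 + 3 + 2 + 5 + 5 + 11 + 1 + 3 + 4 = 65

65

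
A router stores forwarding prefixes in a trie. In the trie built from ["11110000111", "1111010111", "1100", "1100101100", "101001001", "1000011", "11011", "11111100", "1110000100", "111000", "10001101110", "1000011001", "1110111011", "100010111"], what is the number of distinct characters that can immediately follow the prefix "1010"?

1

Follow the path "1010" to its node, then look at its outgoing edges.
Distinct next characters after "1010": 0.
That node has 1 child edge.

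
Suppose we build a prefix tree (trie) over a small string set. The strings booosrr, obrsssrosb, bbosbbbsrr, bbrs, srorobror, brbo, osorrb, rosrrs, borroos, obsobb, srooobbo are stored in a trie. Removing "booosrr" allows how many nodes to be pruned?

Walk "booosrr" from the leaf back toward the root, removing each node that no remaining word uses.
The suffix "oosrr" (5 nodes) is used only by "booosrr"; the node for "bo" still has the child "r", so pruning stops there.
Nodes removed: 5

5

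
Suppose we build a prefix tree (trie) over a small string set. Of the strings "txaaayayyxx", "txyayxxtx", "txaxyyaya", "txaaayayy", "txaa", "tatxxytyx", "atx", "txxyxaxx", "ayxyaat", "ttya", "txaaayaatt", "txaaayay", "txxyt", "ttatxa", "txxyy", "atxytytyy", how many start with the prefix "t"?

13

Walk to "t"; the words in its subtree are exactly those with that prefix.
Words under "t": tatxxytyx, ttatxa, ttya, txaa, txaaayaatt, txaaayay, txaaayayy, txaaayayyxx, txaxyyaya, txxyt, txxyxaxx, txxyy, txyayxxtx
Count: 13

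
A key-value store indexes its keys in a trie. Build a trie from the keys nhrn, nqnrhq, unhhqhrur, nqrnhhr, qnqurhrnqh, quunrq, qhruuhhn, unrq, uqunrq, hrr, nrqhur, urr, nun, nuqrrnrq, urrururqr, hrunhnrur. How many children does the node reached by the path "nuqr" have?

1

Follow the path "nuqr" to its node, then look at its outgoing edges.
Characters that immediately follow "nuqr" among the stored strings: {r}.
That node has 1 child edge.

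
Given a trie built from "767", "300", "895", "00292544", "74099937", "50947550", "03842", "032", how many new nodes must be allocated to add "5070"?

2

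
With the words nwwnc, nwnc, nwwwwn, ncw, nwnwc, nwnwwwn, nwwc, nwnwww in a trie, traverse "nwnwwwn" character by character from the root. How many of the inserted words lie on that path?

Walk "nwnwwwn" from the root; an end-of-word marker is hit whenever a stored word is a prefix of "nwnwwwn".
Prefixes of the query that are stored words: "nwnwww", "nwnwwwn"
Count: 2

2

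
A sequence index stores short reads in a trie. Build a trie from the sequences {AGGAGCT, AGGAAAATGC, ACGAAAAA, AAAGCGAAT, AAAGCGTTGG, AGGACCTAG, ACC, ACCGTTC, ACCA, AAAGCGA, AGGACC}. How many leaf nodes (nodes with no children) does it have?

8

Leaves are exactly the stored words that no other stored word extends.
Those words: "AAAGCGAAT", "AAAGCGTTGG", "ACCA", "ACCGTTC", "ACGAAAAA", "AGGAAAATGC", "AGGACCTAG", "AGGAGCT"
Leaf count: 8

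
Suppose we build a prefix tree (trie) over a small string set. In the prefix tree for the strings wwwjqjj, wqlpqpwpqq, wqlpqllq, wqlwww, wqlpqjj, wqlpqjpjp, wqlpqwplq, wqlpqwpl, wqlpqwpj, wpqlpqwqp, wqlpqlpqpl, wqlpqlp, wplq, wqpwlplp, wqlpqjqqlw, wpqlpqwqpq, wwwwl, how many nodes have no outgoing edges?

14

A leaf is a node with no children — equivalently, the end of a word that is not a proper prefix of any other stored word.
Those words: "wplq", "wpqlpqwqpq", "wqlpqjj", "wqlpqjpjp", "wqlpqjqqlw", "wqlpqllq", "wqlpqlpqpl", "wqlpqpwpqq", "wqlpqwpj", "wqlpqwplq", "wqlwww", "wqpwlplp", "wwwjqjj", "wwwwl"
Leaf count: 14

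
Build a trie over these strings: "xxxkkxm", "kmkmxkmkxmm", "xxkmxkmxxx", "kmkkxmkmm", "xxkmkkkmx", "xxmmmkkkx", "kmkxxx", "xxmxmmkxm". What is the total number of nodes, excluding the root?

53

For each word, the new-node count is its length minus the longest prefix already in the trie:
  "xxxkkxm" → 7 new (x, x, x, k, k, x, m)
  "kmkmxkmkxmm" → 11 new (k, m, k, m, x, k, m, k, x, m, m)
  "xxkmxkmxxx" → prefix "xx" already present; 8 new (k, m, x, k, m, x, x, x)
  "kmkkxmkmm" → prefix "kmk" already present; 6 new (k, x, m, k, m, m)
  "xxkmkkkmx" → prefix "xxkm" already present; 5 new (k, k, k, m, x)
  "xxmmmkkkx" → prefix "xx" already present; 7 new (m, m, m, k, k, k, x)
  "kmkxxx" → prefix "kmk" already present; 3 new (x, x, x)
  "xxmxmmkxm" → prefix "xxm" already present; 6 new (x, m, m, k, x, m)
Total nodes = 7 + 11 + 8 + 6 + 5 + 7 + 3 + 6 = 53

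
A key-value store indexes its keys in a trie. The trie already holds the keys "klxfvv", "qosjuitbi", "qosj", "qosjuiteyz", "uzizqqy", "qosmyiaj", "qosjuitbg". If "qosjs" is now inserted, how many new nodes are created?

1

Walking "qosjs" from the root, the first 4 characters ("qosj") follow existing edges; "s" is the first miss.
So 5 − 4 = 1 new nodes.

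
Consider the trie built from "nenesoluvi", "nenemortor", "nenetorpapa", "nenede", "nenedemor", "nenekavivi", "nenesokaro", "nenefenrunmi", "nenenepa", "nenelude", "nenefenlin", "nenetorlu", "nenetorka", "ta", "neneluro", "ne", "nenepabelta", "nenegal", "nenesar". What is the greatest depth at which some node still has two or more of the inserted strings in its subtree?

7

The deepest shared node is where two words last agree before diverging.
e.g. "nenefenlin" and "nenefenrunmi" share the prefix "nenefen" of length 7; no pair shares a longer one.
Longest shared-prefix length: 7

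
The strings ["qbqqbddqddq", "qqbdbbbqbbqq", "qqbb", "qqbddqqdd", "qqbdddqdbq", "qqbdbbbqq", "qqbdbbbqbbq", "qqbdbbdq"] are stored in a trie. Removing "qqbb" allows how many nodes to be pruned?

Walk "qqbb" from the leaf back toward the root, removing each node that no remaining word uses.
The suffix "b" (1 node) is used only by "qqbb"; the node for "qqb" still has the child "d", so pruning stops there.
Nodes removed: 1

1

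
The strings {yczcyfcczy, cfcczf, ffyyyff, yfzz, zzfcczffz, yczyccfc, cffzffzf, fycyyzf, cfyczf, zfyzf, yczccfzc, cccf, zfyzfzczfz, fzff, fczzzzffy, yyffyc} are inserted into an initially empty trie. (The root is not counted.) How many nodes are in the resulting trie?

Count nodes per top-level branch (shared prefixes stored once):
  'c'-branch (cccf, cfcczf, cffzffzf, cfyczf): 19 nodes
  'f'-branch (fczzzzffy, ffyyyff, fycyyzf, fzff): 24 nodes
  'y'-branch (yczccfzc, yczcyfcczy, yczyccfc, yfzz, yyffyc): 27 nodes
  'z'-branch (zfyzf, zfyzfzczfz, zzfcczffz): 18 nodes
Sum: 88

88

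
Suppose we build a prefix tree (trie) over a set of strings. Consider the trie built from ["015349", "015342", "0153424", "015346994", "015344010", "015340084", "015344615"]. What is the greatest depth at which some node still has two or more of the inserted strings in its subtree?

6

Equivalently: take the maximum, over all pairs, of their longest common prefix length.
e.g. "015342" and "0153424" share the prefix "015342" of length 6; no pair shares a longer one.
Longest shared-prefix length: 6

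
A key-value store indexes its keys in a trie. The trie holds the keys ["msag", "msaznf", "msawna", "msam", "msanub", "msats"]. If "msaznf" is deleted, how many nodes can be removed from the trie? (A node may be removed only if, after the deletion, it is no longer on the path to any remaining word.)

3

A node on "msaznf"'s path can go only if nothing else ends at it or branches off below it.
The suffix "znf" (3 nodes) is used only by "msaznf"; the node for "msa" still has the child "g", so pruning stops there.
Nodes removed: 3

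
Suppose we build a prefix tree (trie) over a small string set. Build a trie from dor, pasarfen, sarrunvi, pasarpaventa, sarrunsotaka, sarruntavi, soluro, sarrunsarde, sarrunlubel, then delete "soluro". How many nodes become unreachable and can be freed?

After clearing the end-marker at "soluro", prune upward until reaching a node still needed by another word.
The suffix "oluro" (5 nodes) is used only by "soluro"; the node for "s" still has the child "a", so pruning stops there.
Nodes removed: 5

5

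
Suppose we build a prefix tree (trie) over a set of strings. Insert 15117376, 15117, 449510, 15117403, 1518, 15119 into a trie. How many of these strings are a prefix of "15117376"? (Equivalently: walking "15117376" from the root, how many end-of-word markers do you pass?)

2

Walk "15117376" from the root; an end-of-word marker is hit whenever a stored word is a prefix of "15117376".
Prefixes of the query that are stored words: "15117", "15117376"
Count: 2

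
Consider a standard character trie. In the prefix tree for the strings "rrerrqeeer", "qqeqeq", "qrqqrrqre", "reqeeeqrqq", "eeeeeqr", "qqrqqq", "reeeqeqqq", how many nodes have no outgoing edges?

A leaf is a node with no children — equivalently, the end of a word that is not a proper prefix of any other stored word.
Those words: "eeeeeqr", "qqeqeq", "qqrqqq", "qrqqrrqre", "reeeqeqqq", "reqeeeqrqq", "rrerrqeeer"
Leaf count: 7

7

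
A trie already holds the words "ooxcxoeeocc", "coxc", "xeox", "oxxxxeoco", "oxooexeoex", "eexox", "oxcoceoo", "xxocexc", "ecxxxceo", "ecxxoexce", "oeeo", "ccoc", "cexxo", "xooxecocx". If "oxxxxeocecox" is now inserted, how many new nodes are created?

"oxxxxeoc" is already a path in the trie; the remaining "ecox" must be added.
New nodes needed: |"oxxxxeocecox"| − 8 = 12 − 8 = 4.

4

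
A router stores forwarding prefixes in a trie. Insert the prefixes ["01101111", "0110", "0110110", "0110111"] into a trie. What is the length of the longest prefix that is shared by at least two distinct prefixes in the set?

The deepest shared node is where two words last agree before diverging.
"0110111" and "01101111" agree on "0110111" (7 characters) before diverging; nothing deeper is shared.
Longest shared-prefix length: 7

7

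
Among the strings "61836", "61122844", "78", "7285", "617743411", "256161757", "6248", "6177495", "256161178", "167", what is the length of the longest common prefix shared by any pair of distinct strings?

6

Look for the deepest trie node that still has at least two words in its subtree.
"256161178" and "256161757" agree on "256161" (6 characters) before diverging; nothing deeper is shared.
Longest shared-prefix length: 6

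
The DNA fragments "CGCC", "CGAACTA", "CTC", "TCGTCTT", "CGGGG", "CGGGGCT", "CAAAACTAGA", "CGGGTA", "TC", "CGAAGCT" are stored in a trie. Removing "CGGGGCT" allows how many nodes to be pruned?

A node on "CGGGGCT"'s path can go only if nothing else ends at it or branches off below it.
The suffix "CT" (2 nodes) is used only by "CGGGGCT"; "CGGGG" is itself a stored word, so pruning stops there.
Nodes removed: 2

2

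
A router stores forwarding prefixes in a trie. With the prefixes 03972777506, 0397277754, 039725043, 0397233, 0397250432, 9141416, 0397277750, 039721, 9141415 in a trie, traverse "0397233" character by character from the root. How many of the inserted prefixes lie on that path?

Walk "0397233" from the root; an end-of-word marker is hit whenever a stored word is a prefix of "0397233".
Prefixes of the query that are stored words: "0397233"
Count: 1

1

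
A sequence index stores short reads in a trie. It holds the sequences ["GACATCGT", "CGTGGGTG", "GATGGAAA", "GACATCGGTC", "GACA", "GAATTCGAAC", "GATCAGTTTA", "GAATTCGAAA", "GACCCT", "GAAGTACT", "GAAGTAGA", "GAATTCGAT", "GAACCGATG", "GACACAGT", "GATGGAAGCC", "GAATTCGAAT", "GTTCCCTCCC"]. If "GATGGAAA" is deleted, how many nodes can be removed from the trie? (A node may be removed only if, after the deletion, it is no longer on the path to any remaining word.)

1

After clearing the end-marker at "GATGGAAA", prune upward until reaching a node still needed by another word.
The suffix "A" (1 node) is used only by "GATGGAAA"; the node for "GATGGAA" still has the child "G", so pruning stops there.
Nodes removed: 1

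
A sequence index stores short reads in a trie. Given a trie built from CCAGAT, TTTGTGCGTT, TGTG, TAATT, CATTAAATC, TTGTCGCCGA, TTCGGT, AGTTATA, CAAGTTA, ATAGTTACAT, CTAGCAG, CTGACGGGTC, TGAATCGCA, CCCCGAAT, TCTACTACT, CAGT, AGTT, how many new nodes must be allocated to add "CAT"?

0

"CAT" is already a full path in the trie; only an end-marker is added.
No new nodes are needed: 0.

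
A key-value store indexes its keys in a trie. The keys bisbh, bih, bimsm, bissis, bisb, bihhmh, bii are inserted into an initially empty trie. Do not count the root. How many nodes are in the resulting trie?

Trie structure (* marks end of a word):
(root)
└─ b
   └─ i
      ├─ h *
      │  └─ h
      │     └─ m
      │        └─ h *
      ├─ i *
      ├─ m
      │  └─ s
      │     └─ m *
      └─ s
         ├─ b *
         │  └─ h *
         └─ s
            └─ i
               └─ s *
Counting every labelled node above: 16.

16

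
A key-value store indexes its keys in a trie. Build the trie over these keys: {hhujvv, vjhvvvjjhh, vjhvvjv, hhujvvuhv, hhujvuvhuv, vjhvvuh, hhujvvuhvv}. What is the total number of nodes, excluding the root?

Count nodes per top-level branch (shared prefixes stored once):
  'h'-branch (hhujvuvhuv, hhujvv, hhujvvuhv, hhujvvuhvv): 15 nodes
  'v'-branch (vjhvvjv, vjhvvuh, vjhvvvjjhh): 14 nodes
Sum: 29

29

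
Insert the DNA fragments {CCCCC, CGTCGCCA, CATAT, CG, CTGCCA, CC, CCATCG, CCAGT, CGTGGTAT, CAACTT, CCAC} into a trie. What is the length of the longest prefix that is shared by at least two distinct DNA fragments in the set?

Look for the deepest trie node that still has at least two words in its subtree.
e.g. "CCAC" and "CCAGT" share the prefix "CCA" of length 3; no pair shares a longer one.
Longest shared-prefix length: 3

3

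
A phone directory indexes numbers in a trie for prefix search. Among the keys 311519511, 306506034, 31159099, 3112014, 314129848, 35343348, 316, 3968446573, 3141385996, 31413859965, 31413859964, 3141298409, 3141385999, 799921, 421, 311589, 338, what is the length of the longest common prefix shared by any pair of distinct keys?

10

Equivalently: take the maximum, over all pairs, of their longest common prefix length.
"3141385996" and "31413859964" agree on "3141385996" (10 characters) before diverging; nothing deeper is shared.
Longest shared-prefix length: 10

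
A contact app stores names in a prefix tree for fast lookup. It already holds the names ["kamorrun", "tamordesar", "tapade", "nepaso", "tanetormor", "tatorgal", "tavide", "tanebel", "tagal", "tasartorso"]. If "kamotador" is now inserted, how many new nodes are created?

5

The longest prefix of "kamotador" already in the trie is "kamo" (length 4).
Each of the 5 remaining characters creates one node.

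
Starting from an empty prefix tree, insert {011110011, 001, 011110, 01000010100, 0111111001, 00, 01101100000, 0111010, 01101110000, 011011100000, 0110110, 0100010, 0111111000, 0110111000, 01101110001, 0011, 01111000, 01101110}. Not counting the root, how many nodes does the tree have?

For each word, the new-node count is its length minus the longest prefix already in the trie:
  "011110011" → 9 new (0, 1, 1, 1, 1, 0, 0, 1, 1)
  "001" → prefix "0" already present; 2 new (0, 1)
  "011110" → prefix "011110" already present; 0 new (none)
  "01000010100" → prefix "01" already present; 9 new (0, 0, 0, 0, 1, 0, 1, 0, 0)
  "0111111001" → prefix "01111" already present; 5 new (1, 1, 0, 0, 1)
  "00" → prefix "00" already present; 0 new (none)
  "01101100000" → prefix "011" already present; 8 new (0, 1, 1, 0, 0, 0, 0, 0)
  "0111010" → prefix "0111" already present; 3 new (0, 1, 0)
  "01101110000" → prefix "011011" already present; 5 new (1, 0, 0, 0, 0)
  "011011100000" → prefix "01101110000" already present; 1 new (0)
  "0110110" → prefix "0110110" already present; 0 new (none)
  "0100010" → prefix "01000" already present; 2 new (1, 0)
  "0111111000" → prefix "011111100" already present; 1 new (0)
  "0110111000" → prefix "0110111000" already present; 0 new (none)
  "01101110001" → prefix "0110111000" already present; 1 new (1)
  "0011" → prefix "001" already present; 1 new (1)
  "01111000" → prefix "0111100" already present; 1 new (0)
  "01101110" → prefix "01101110" already present; 0 new (none)
Total nodes = 9 + 2 + 0 + 9 + 5 + 0 + 8 + 3 + 5 + 1 + 0 + 2 + 1 + 0 + 1 + 1 + 1 + 0 = 48

48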